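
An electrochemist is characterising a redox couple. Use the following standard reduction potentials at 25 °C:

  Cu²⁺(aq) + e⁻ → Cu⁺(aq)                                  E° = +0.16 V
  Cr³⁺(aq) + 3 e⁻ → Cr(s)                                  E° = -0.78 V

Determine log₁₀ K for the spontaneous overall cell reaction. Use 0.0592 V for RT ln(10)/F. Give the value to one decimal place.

Cathode: Cu²⁺/Cu⁺; anode: Cr³⁺/Cr. E°cell = +0.94 V, n = 3.
log K = nE°cell / 0.0592 = (3)(+0.94) / 0.0592 = 47.6.

47.6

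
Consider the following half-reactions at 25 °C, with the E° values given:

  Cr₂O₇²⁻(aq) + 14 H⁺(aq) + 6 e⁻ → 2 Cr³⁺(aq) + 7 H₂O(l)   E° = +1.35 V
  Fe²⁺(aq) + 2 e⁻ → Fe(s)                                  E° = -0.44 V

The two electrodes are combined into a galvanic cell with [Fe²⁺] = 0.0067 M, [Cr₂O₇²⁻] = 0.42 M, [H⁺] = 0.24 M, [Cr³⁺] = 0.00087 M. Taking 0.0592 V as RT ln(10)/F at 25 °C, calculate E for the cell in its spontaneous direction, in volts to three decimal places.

Cr₂O₇²⁻/Cr³⁺ is the cathode (higher E°), Fe²⁺/Fe the anode: E°cell = +1.35 − (-0.44) = +1.79 V, n = 6.
Overall: Cr₂O₇²⁻(aq) + 14 H⁺(aq) + 3 Fe(s) → 2 Cr³⁺(aq) + 7 H₂O(l) + 3 Fe²⁺(aq)
Q = [Cr³⁺]^2·[Fe²⁺]^3 / ([Cr₂O₇²⁻]·[H⁺]^14); log Q = -3.589.
E = E° − (0.0592/n) log Q = +1.79 − (0.0592/6)(-3.589) = +1.825 V.

+1.825 V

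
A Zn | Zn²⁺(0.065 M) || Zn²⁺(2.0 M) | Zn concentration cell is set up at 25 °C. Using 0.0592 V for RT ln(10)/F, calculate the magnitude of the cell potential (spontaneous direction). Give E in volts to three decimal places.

+0.044 V

For a concentration cell E°cell = 0. The 2.0 M side is the cathode (reduction is favoured where [Zn²⁺] is higher).
With n = 2, E = −(0.0592/2) log([Zn²⁺]ₐₙ/[Zn²⁺]꜀ₐₜ) = −(0.0592/2) log(0.065/2) = −(0.0592/2)(-1.488) = +0.044 V.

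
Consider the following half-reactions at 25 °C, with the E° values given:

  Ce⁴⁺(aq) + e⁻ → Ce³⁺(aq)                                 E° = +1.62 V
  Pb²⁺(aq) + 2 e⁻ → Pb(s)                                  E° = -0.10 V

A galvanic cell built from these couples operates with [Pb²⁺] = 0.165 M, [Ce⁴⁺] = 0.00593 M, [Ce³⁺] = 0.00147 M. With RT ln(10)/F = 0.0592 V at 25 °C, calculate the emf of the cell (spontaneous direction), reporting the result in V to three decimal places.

+1.779 V

Ce⁴⁺/Ce³⁺ is the cathode (higher E°), Pb²⁺/Pb the anode: E°cell = +1.62 − (-0.10) = +1.72 V, n = 2.
Overall: 2 Ce⁴⁺(aq) + Pb(s) → 2 Ce³⁺(aq) + Pb²⁺(aq)
Q = [Ce³⁺]^2·[Pb²⁺] / ([Ce⁴⁺]^2); log Q = -1.994.
E = E° − (0.0592/n) log Q = +1.72 − (0.0592/2)(-1.994) = +1.779 V.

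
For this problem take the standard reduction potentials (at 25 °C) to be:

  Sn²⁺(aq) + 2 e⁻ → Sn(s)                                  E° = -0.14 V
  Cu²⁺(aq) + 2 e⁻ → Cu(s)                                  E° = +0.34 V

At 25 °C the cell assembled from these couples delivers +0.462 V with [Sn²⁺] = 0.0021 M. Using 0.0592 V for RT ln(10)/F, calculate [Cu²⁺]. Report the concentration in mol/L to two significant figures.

0.00052 M

Cu²⁺/Cu is the cathode, Sn²⁺/Sn the anode: E°cell = +0.48 V, n = 2.
Overall reaction: Cu²⁺(aq) + Sn(s) → Cu(s) + Sn²⁺(aq); Q = [Sn²⁺]^1/[Cu²⁺]^1.
From E = E° − (0.0592/n) log Q: log Q = (E° − E)·n/0.0592 = (+0.48 − (+0.462))·2/0.0592 = 0.6081.
So 1·log[Cu²⁺] = 1·log(0.0021) − log Q = -2.6778 − (0.6081) = -3.2859; [Cu²⁺] = 10^(-3.2859) ≈ 0.00052 M.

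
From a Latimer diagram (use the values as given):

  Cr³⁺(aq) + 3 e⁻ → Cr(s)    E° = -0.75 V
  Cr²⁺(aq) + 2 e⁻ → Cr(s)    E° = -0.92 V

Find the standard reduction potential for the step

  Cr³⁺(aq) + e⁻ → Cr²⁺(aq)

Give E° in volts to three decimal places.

-0.410 V

Sequential free energies add, so n₃E°₃ = n₁E°₁ + n₂E°₂.
With n₃ = 3, and the known step contributing 2×(-0.92) V, the unknown satisfies 1·E° = 3×(-0.75) − 2×(-0.92) = -0.410.
E° = -0.410 / 1 = -0.410 V.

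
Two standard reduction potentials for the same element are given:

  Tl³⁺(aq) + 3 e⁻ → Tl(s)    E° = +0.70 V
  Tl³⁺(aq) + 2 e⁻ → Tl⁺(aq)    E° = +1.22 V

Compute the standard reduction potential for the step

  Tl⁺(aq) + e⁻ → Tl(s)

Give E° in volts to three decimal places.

-0.340 V

Sequential free energies add, so n₃E°₃ = n₁E°₁ + n₂E°₂.
With n₃ = 3, and the known step contributing 2×(+1.22) V, the unknown satisfies 1·E° = 3×(+0.70) − 2×(+1.22) = -0.340.
E° = -0.340 / 1 = -0.340 V.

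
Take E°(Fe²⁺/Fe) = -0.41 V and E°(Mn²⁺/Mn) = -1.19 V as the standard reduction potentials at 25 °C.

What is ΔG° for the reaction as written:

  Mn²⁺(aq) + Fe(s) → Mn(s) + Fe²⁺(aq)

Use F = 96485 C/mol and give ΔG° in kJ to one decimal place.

+150.5 kJ

As written, Mn²⁺/Mn is reduced (cathode) and Fe²⁺/Fe is oxidised (anode), so E°cell = (-1.19) − (-0.41) = -0.78 V.
Balancing electrons gives n = 2.
ΔG° = −nFE° = −(2)(96485)(-0.78) = 150,517 J = +150.5 kJ.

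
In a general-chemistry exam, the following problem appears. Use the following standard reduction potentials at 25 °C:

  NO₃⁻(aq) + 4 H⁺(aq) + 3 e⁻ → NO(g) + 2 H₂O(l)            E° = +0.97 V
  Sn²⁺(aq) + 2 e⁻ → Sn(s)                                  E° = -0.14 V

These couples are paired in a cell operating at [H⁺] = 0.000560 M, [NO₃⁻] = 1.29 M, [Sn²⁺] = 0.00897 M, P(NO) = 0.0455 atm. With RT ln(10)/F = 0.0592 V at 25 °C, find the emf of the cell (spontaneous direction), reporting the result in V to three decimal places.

NO₃⁻/NO is the cathode (higher E°), Sn²⁺/Sn the anode: E°cell = +0.97 − (-0.14) = +1.11 V, n = 6.
Overall: 2 NO₃⁻(aq) + 8 H⁺(aq) + 3 Sn(s) → 2 NO(g) + 4 H₂O(l) + 3 Sn²⁺(aq)
Q = P(NO)^2·[Sn²⁺]^3 / ([NO₃⁻]^2·[H⁺]^8); log Q = 16.968.
E = E° − (0.0592/n) log Q = +1.11 − (0.0592/6)(16.968) = +0.943 V.

+0.943 V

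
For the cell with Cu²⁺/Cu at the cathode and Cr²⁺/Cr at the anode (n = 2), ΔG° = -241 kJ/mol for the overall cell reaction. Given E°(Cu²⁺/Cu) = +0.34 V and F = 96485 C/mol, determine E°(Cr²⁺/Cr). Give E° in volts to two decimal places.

E°cell = −ΔG°/(nF) = −(-241×10³)/((2)(96485)) = +1.249 V.
Since Cu²⁺/Cu is the cathode and Cr²⁺/Cr the anode, E°cell = E°(Cu²⁺/Cu) − E°(Cr²⁺/Cr).
So E°(Cr²⁺/Cr) = E°(Cu²⁺/Cu) − E°cell = (+0.34) − (+1.249) = -0.91 V.

-0.91 V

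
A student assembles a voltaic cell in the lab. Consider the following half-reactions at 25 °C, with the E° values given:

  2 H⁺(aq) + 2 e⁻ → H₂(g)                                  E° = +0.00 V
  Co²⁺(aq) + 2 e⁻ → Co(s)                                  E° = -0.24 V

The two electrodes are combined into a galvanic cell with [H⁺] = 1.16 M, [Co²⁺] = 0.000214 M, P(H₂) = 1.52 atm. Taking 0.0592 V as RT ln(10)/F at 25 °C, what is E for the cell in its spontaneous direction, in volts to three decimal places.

H⁺/H₂ is the cathode (higher E°), Co²⁺/Co the anode: E°cell = +0.00 − (-0.24) = +0.24 V, n = 2.
Overall: 2 H⁺(aq) + Co(s) → H₂(g) + Co²⁺(aq)
Q = P(H₂)·[Co²⁺] / ([H⁺]^2); log Q = -3.617.
E = E° − (0.0592/n) log Q = +0.24 − (0.0592/2)(-3.617) = +0.347 V.

+0.347 V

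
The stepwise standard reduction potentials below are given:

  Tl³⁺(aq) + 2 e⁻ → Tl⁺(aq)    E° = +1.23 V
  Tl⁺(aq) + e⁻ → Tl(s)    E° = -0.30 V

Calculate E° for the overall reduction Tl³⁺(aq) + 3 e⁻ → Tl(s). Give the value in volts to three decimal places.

+0.720 V

Since ΔG° = −nFE° is additive over sequential reductions, n₃E°₃ = n₁E°₁ + n₂E°₂.
E°₃ = (2×+1.23 + 1×-0.30) / 3 = (+2.160) / 3 = +0.720 V.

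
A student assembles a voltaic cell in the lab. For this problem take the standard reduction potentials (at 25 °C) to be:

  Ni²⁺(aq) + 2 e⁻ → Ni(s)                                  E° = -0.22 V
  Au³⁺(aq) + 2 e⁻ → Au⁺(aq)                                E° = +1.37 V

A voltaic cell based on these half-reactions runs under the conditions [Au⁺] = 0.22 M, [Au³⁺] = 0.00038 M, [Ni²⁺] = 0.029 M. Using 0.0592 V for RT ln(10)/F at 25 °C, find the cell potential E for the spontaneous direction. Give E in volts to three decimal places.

+1.554 V

Au³⁺/Au⁺ is the cathode (higher E°), Ni²⁺/Ni the anode: E°cell = +1.37 − (-0.22) = +1.59 V, n = 2.
Overall: Au³⁺(aq) + Ni(s) → Au⁺(aq) + Ni²⁺(aq)
Q = [Au⁺]·[Ni²⁺] / ([Au³⁺]); log Q = 1.225.
E = E° − (0.0592/n) log Q = +1.59 − (0.0592/2)(1.225) = +1.554 V.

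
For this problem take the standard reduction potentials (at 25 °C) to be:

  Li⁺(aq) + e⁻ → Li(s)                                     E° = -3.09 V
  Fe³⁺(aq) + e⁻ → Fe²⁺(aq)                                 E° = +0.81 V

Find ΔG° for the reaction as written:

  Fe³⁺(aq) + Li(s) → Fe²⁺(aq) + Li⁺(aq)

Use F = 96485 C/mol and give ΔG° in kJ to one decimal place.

As written, Fe³⁺/Fe²⁺ is reduced (cathode) and Li⁺/Li is oxidised (anode), so E°cell = (+0.81) − (-3.09) = +3.90 V.
Balancing electrons gives n = 1.
ΔG° = −nFE° = −(1)(96485)(+3.90) = -376,292 J = -376.3 kJ.

-376.3 kJ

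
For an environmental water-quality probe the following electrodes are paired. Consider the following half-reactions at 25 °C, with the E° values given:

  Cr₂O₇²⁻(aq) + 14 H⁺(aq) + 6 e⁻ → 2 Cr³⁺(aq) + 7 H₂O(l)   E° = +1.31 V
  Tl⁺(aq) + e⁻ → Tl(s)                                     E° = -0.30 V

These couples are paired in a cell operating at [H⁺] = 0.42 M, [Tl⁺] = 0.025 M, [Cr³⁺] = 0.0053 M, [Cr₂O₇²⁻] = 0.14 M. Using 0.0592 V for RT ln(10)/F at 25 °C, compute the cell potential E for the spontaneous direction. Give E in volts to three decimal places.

+1.689 V

Cr₂O₇²⁻/Cr³⁺ is the cathode (higher E°), Tl⁺/Tl the anode: E°cell = +1.31 − (-0.30) = +1.61 V, n = 6.
Overall: Cr₂O₇²⁻(aq) + 14 H⁺(aq) + 6 Tl(s) → 2 Cr³⁺(aq) + 7 H₂O(l) + 6 Tl⁺(aq)
Q = [Cr³⁺]^2·[Tl⁺]^6 / ([Cr₂O₇²⁻]·[H⁺]^14); log Q = -8.035.
E = E° − (0.0592/n) log Q = +1.61 − (0.0592/6)(-8.035) = +1.689 V.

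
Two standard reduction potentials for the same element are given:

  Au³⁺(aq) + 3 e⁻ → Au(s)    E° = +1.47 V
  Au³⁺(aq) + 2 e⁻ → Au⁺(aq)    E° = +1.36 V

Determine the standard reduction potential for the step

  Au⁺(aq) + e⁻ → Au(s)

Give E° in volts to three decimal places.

+1.690 V

Sequential free energies add, so n₃E°₃ = n₁E°₁ + n₂E°₂.
With n₃ = 3, and the known step contributing 2×(+1.36) V, the unknown satisfies 1·E° = 3×(+1.47) − 2×(+1.36) = +1.690.
E° = +1.690 / 1 = +1.690 V.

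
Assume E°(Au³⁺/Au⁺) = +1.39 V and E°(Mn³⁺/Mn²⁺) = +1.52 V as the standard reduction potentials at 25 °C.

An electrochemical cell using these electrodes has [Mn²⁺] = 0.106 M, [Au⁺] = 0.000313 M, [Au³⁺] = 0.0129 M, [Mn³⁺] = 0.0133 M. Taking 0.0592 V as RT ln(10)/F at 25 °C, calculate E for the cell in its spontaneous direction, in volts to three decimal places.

+0.029 V

Mn³⁺/Mn²⁺ is the cathode (higher E°), Au³⁺/Au⁺ the anode: E°cell = +1.52 − (+1.39) = +0.13 V, n = 2.
Overall: 2 Mn³⁺(aq) + Au⁺(aq) → 2 Mn²⁺(aq) + Au³⁺(aq)
Q = [Mn²⁺]^2·[Au³⁺] / ([Mn³⁺]^2·[Au⁺]); log Q = 3.418.
E = E° − (0.0592/n) log Q = +0.13 − (0.0592/2)(3.418) = +0.029 V.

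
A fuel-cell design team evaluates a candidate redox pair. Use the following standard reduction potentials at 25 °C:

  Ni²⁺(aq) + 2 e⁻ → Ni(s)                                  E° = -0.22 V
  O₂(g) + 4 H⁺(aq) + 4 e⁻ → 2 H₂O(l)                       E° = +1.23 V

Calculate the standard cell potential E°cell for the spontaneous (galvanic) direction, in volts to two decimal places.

+1.45 V

The O₂/H₂O couple has the higher reduction potential, so it is the cathode; Ni²⁺/Ni is oxidised at the anode.
E°cell = E°(cathode) − E°(anode) = (+1.23) − (-0.22) = +1.45 V.
Since E°cell > 0, the reaction is spontaneous under standard conditions.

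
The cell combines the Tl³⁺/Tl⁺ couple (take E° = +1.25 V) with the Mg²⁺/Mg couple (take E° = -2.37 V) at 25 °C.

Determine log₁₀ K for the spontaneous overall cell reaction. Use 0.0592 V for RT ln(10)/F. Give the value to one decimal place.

Cathode: Tl³⁺/Tl⁺; anode: Mg²⁺/Mg. E°cell = +3.62 V, n = 2.
log K = nE°cell / 0.0592 = (2)(+3.62) / 0.0592 = 122.3.

122.3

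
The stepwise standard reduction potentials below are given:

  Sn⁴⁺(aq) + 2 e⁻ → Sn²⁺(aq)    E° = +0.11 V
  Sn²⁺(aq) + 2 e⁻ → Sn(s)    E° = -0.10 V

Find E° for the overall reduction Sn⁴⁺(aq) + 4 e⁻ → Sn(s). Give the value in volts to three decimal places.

Standard free energies of sequential steps add: ΔG°₃ = ΔG°₁ + ΔG°₂, so n₃E°₃ = n₁E°₁ + n₂E°₂.
E°₃ = (2×+0.11 + 2×-0.10) / 4 = (+0.020) / 4 = +0.005 V.

+0.005 V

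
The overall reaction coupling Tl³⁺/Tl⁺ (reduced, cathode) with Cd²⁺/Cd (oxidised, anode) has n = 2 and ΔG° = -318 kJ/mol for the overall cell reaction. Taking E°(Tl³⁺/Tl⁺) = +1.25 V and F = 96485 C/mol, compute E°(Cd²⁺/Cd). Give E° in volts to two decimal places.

-0.40 V

E°cell = −ΔG°/(nF) = −(-318×10³)/((2)(96485)) = +1.648 V.
Since Tl³⁺/Tl⁺ is the cathode and Cd²⁺/Cd the anode, E°cell = E°(Tl³⁺/Tl⁺) − E°(Cd²⁺/Cd).
So E°(Cd²⁺/Cd) = E°(Tl³⁺/Tl⁺) − E°cell = (+1.25) − (+1.648) = -0.40 V.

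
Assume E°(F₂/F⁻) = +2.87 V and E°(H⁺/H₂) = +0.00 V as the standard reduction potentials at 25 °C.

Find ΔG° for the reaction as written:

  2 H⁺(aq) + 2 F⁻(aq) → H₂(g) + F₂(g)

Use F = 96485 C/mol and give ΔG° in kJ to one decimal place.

+553.8 kJ

As written, H⁺/H₂ is reduced (cathode) and F₂/F⁻ is oxidised (anode), so E°cell = (+0.00) − (+2.87) = -2.87 V.
Balancing electrons gives n = 2.
ΔG° = −nFE° = −(2)(96485)(-2.87) = 553,824 J = +553.8 kJ.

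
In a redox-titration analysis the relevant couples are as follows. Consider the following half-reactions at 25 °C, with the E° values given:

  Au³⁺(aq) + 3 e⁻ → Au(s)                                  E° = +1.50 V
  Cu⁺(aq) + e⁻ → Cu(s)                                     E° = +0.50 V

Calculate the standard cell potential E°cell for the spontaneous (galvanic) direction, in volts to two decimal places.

The Au³⁺/Au couple has the higher reduction potential, so it is the cathode; Cu⁺/Cu is oxidised at the anode.
E°cell = E°(cathode) − E°(anode) = (+1.50) − (+0.50) = +1.00 V.

+1.00 V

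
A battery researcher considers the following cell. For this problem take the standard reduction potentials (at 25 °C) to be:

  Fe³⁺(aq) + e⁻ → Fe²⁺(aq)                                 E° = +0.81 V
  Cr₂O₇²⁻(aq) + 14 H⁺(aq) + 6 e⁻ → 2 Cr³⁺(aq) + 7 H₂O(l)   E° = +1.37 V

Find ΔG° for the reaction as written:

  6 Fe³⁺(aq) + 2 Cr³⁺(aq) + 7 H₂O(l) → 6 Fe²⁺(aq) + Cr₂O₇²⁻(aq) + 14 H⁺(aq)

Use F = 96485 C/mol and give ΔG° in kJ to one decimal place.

+324.2 kJ

As written, Fe³⁺/Fe²⁺ is reduced (cathode) and Cr₂O₇²⁻/Cr³⁺ is oxidised (anode), so E°cell = (+0.81) − (+1.37) = -0.56 V.
Balancing electrons gives n = 6.
ΔG° = −nFE° = −(6)(96485)(-0.56) = 324,190 J = +324.2 kJ.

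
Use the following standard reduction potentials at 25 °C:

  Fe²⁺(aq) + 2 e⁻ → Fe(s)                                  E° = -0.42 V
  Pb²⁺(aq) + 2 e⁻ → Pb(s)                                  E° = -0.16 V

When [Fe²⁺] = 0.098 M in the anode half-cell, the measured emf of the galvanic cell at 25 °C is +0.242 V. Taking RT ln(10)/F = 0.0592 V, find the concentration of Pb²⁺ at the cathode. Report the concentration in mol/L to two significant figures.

0.024 M

Pb²⁺/Pb is the cathode, Fe²⁺/Fe the anode: E°cell = +0.26 V, n = 2.
Overall reaction: Pb²⁺(aq) + Fe(s) → Pb(s) + Fe²⁺(aq); Q = [Fe²⁺]^1/[Pb²⁺]^1.
From E = E° − (0.0592/n) log Q: log Q = (E° − E)·n/0.0592 = (+0.26 − (+0.242))·2/0.0592 = 0.6081.
So 1·log[Pb²⁺] = 1·log(0.098) − log Q = -1.0088 − (0.6081) = -1.6169; [Pb²⁺] = 10^(-1.6169) ≈ 0.024 M.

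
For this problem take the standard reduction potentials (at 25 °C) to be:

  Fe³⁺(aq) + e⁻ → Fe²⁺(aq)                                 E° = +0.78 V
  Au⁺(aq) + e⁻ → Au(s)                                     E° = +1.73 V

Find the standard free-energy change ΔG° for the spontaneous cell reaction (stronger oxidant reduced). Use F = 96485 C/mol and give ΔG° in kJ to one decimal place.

-91.7 kJ

Au⁺/Au (E° = +1.73 V) is the cathode; Fe³⁺/Fe²⁺ (E° = +0.78 V) is the anode, so E°cell = +0.95 V.
Balancing electrons gives n = 1 (lcm of 1 and 1).
ΔG° = −nFE° = −(1)(96485)(+0.95) = -91,661 J = -91.7 kJ.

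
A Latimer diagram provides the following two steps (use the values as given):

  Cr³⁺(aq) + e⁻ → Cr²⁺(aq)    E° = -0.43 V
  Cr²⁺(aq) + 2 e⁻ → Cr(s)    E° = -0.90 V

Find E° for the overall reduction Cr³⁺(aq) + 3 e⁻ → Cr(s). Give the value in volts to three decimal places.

-0.743 V

Adding the free-energy changes (−nFE°) of the two steps gives −n₃FE°₃ = −n₁FE°₁ − n₂FE°₂.
E°₃ = (1×-0.43 + 2×-0.90) / 3 = (-2.230) / 3 = -0.743 V.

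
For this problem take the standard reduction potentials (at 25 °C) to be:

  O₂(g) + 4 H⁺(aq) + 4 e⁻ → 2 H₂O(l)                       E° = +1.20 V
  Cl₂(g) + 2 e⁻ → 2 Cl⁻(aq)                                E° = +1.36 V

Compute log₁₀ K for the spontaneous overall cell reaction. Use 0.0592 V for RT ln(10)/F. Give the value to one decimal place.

Cathode: Cl₂/Cl⁻; anode: O₂/H₂O. E°cell = +0.16 V, n = 4.
log K = nE°cell / 0.0592 = (4)(+0.16) / 0.0592 = 10.8.

10.8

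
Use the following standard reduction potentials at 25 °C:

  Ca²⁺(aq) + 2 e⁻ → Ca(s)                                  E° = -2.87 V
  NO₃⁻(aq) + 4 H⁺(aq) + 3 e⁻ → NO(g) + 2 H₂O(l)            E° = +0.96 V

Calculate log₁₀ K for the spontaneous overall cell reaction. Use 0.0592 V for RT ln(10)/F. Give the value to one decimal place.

Cathode: NO₃⁻/NO; anode: Ca²⁺/Ca. E°cell = +3.83 V, n = 6.
log K = nE°cell / 0.0592 = (6)(+3.83) / 0.0592 = 388.2.

388.2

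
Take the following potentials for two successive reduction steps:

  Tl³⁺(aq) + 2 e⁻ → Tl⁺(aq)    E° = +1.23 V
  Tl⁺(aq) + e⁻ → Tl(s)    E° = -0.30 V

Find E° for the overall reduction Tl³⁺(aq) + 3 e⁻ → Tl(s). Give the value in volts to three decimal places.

+0.720 V

Since ΔG° = −nFE° is additive over sequential reductions, n₃E°₃ = n₁E°₁ + n₂E°₂.
E°₃ = (2×+1.23 + 1×-0.30) / 3 = (+2.160) / 3 = +0.720 V.
E° values themselves are not directly additive — weighting by electron count is essential.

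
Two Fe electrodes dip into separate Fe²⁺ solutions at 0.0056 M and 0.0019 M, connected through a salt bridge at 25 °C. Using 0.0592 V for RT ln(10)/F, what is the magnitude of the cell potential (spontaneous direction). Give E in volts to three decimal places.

+0.014 V

For a concentration cell E°cell = 0. The 0.0056 M side is the cathode (reduction is favoured where [Fe²⁺] is higher).
With n = 2, E = −(0.0592/2) log([Fe²⁺]ₐₙ/[Fe²⁺]꜀ₐₜ) = −(0.0592/2) log(0.0019/0.0056) = −(0.0592/2)(-0.469) = +0.014 V.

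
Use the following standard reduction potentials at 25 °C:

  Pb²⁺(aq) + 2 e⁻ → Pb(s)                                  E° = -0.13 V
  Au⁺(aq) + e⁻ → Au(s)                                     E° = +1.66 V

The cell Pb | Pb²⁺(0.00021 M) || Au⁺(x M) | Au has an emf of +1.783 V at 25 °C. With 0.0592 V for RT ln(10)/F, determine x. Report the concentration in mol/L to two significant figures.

Au⁺/Au is the cathode, Pb²⁺/Pb the anode: E°cell = +1.79 V, n = 2.
Overall reaction: 2 Au⁺(aq) + Pb(s) → 2 Au(s) + Pb²⁺(aq); Q = [Pb²⁺]^1/[Au⁺]^2.
From E = E° − (0.0592/n) log Q: log Q = (E° − E)·n/0.0592 = (+1.79 − (+1.783))·2/0.0592 = 0.2365.
So 2·log[Au⁺] = 1·log(0.00021) − log Q = -3.6778 − (0.2365) = -3.9143; log[Au⁺] = -3.9143 / 2 = -1.9571; [Au⁺] = 10^(-1.9571) ≈ 0.011 M.

0.011 M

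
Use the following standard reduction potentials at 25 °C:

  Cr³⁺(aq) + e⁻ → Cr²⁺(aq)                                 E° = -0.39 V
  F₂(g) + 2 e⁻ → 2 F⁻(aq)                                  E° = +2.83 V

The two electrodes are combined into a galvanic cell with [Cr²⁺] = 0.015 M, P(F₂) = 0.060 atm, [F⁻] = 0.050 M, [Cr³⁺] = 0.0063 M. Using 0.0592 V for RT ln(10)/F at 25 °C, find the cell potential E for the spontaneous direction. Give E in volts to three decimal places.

+3.283 V

F₂/F⁻ is the cathode (higher E°), Cr³⁺/Cr²⁺ the anode: E°cell = +2.83 − (-0.39) = +3.22 V, n = 2.
Overall: F₂(g) + 2 Cr²⁺(aq) → 2 F⁻(aq) + 2 Cr³⁺(aq)
Q = [F⁻]^2·[Cr³⁺]^2 / (P(F₂)·[Cr²⁺]^2); log Q = -2.134.
E = E° − (0.0592/n) log Q = +3.22 − (0.0592/2)(-2.134) = +3.283 V.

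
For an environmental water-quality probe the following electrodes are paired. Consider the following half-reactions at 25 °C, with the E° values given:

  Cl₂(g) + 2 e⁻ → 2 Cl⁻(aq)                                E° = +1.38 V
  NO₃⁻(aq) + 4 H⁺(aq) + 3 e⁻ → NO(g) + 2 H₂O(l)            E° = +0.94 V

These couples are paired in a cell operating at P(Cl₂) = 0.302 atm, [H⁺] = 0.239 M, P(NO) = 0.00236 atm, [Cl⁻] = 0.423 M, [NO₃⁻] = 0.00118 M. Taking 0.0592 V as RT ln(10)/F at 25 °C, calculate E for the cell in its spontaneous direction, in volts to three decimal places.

+0.502 V

Cl₂/Cl⁻ is the cathode (higher E°), NO₃⁻/NO the anode: E°cell = +1.38 − (+0.94) = +0.44 V, n = 6.
Overall: 3 Cl₂(g) + 2 NO(g) + 4 H₂O(l) → 6 Cl⁻(aq) + 2 NO₃⁻(aq) + 8 H⁺(aq)
Q = [Cl⁻]^6·[NO₃⁻]^2·[H⁺]^8 / (P(Cl₂)^3·P(NO)^2); log Q = -6.257.
E = E° − (0.0592/n) log Q = +0.44 − (0.0592/6)(-6.257) = +0.502 V.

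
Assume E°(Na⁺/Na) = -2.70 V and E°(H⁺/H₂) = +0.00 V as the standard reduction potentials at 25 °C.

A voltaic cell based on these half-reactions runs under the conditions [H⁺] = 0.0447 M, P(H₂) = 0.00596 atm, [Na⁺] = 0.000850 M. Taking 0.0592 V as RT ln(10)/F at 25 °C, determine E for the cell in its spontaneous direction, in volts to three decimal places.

+2.868 V

H⁺/H₂ is the cathode (higher E°), Na⁺/Na the anode: E°cell = +0.00 − (-2.70) = +2.70 V, n = 2.
Overall: 2 H⁺(aq) + 2 Na(s) → H₂(g) + 2 Na⁺(aq)
Q = P(H₂)·[Na⁺]^2 / ([H⁺]^2); log Q = -5.667.
E = E° − (0.0592/n) log Q = +2.70 − (0.0592/2)(-5.667) = +2.868 V.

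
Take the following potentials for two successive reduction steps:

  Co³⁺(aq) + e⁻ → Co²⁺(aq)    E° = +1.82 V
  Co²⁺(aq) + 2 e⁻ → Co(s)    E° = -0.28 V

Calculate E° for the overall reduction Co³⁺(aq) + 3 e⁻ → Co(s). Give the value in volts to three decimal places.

Adding the free-energy changes (−nFE°) of the two steps gives −n₃FE°₃ = −n₁FE°₁ − n₂FE°₂.
E°₃ = (1×+1.82 + 2×-0.28) / 3 = (+1.260) / 3 = +0.420 V.
E° values themselves are not directly additive — weighting by electron count is essential.

+0.420 V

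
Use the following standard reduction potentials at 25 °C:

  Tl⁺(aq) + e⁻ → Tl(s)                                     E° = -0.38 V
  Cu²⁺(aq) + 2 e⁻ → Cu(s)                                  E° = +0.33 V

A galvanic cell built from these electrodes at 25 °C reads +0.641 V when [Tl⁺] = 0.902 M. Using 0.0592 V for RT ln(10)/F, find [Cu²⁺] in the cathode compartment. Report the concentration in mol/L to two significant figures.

Cu²⁺/Cu is the cathode, Tl⁺/Tl the anode: E°cell = +0.71 V, n = 2.
Overall reaction: Cu²⁺(aq) + 2 Tl(s) → Cu(s) + 2 Tl⁺(aq); Q = [Tl⁺]^2/[Cu²⁺]^1.
From E = E° − (0.0592/n) log Q: log Q = (E° − E)·n/0.0592 = (+0.71 − (+0.641))·2/0.0592 = 2.3311.
So 1·log[Cu²⁺] = 2·log(0.902) − log Q = -0.0896 − (2.3311) = -2.4207; [Cu²⁺] = 10^(-2.4207) ≈ 0.0038 M.

0.0038 M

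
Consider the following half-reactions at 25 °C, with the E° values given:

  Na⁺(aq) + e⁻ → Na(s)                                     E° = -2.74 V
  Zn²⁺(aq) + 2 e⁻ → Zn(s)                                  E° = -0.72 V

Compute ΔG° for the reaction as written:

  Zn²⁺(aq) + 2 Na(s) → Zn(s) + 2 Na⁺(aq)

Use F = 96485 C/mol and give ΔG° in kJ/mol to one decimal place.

-389.8 kJ/mol

As written, Zn²⁺/Zn is reduced (cathode) and Na⁺/Na is oxidised (anode), so E°cell = (-0.72) − (-2.74) = +2.02 V.
Balancing electrons gives n = 2.
ΔG° = −nFE° = −(2)(96485)(+2.02) = -389,799 J = -389.8 kJ/mol.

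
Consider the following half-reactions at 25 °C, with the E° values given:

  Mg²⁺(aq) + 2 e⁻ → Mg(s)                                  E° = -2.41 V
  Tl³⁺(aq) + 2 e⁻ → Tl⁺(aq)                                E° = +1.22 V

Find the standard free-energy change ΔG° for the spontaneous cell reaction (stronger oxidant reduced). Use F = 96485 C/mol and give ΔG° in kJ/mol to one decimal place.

-700.5 kJ/mol

Tl³⁺/Tl⁺ (E° = +1.22 V) is the cathode; Mg²⁺/Mg (E° = -2.41 V) is the anode, so E°cell = +3.63 V.
Balancing electrons gives n = 2 (lcm of 2 and 2).
ΔG° = −nFE° = −(2)(96485)(+3.63) = -700,481 J = -700.5 kJ/mol.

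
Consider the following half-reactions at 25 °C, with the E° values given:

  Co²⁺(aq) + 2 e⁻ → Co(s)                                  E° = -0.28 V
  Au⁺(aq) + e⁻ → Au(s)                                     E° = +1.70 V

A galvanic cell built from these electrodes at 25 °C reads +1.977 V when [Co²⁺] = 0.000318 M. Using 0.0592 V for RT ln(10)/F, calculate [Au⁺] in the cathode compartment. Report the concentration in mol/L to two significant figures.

Au⁺/Au is the cathode, Co²⁺/Co the anode: E°cell = +1.98 V, n = 2.
Overall reaction: 2 Au⁺(aq) + Co(s) → 2 Au(s) + Co²⁺(aq); Q = [Co²⁺]^1/[Au⁺]^2.
From E = E° − (0.0592/n) log Q: log Q = (E° − E)·n/0.0592 = (+1.98 − (+1.977))·2/0.0592 = 0.1014.
So 2·log[Au⁺] = 1·log(0.000318) − log Q = -3.4976 − (0.1014) = -3.5990; log[Au⁺] = -3.5990 / 2 = -1.7995; [Au⁺] = 10^(-1.7995) ≈ 0.016 M.

0.016 M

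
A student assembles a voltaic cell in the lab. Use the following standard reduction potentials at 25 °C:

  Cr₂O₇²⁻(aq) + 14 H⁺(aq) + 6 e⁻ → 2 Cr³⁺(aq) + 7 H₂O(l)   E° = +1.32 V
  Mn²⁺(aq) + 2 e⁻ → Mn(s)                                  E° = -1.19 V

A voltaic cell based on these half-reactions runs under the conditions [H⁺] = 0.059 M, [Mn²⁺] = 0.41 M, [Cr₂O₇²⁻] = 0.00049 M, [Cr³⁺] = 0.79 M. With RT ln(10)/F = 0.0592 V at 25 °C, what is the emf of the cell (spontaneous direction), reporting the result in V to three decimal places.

+2.321 V

Cr₂O₇²⁻/Cr³⁺ is the cathode (higher E°), Mn²⁺/Mn the anode: E°cell = +1.32 − (-1.19) = +2.51 V, n = 6.
Overall: Cr₂O₇²⁻(aq) + 14 H⁺(aq) + 3 Mn(s) → 2 Cr³⁺(aq) + 7 H₂O(l) + 3 Mn²⁺(aq)
Q = [Cr³⁺]^2·[Mn²⁺]^3 / ([Cr₂O₇²⁻]·[H⁺]^14); log Q = 19.151.
E = E° − (0.0592/n) log Q = +2.51 − (0.0592/6)(19.151) = +2.321 V.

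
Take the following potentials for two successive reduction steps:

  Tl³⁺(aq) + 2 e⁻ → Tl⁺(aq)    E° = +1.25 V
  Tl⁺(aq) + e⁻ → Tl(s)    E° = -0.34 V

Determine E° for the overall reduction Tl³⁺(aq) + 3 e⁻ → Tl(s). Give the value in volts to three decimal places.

Adding the free-energy changes (−nFE°) of the two steps gives −n₃FE°₃ = −n₁FE°₁ − n₂FE°₂.
E°₃ = (2×+1.25 + 1×-0.34) / 3 = (+2.160) / 3 = +0.720 V.

+0.720 V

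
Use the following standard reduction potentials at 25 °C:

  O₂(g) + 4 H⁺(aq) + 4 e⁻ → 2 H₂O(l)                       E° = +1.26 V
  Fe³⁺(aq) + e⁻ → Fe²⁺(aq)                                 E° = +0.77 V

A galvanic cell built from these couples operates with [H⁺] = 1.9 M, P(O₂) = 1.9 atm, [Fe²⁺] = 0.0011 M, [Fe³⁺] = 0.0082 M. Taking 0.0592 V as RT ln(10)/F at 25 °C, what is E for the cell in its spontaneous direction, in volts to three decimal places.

O₂/H₂O is the cathode (higher E°), Fe³⁺/Fe²⁺ the anode: E°cell = +1.26 − (+0.77) = +0.49 V, n = 4.
Overall: O₂(g) + 4 H⁺(aq) + 4 Fe²⁺(aq) → 2 H₂O(l) + 4 Fe³⁺(aq)
Q = [Fe³⁺]^4 / (P(O₂)·[H⁺]^4·[Fe²⁺]^4); log Q = 2.096.
E = E° − (0.0592/n) log Q = +0.49 − (0.0592/4)(2.096) = +0.459 V.

+0.459 V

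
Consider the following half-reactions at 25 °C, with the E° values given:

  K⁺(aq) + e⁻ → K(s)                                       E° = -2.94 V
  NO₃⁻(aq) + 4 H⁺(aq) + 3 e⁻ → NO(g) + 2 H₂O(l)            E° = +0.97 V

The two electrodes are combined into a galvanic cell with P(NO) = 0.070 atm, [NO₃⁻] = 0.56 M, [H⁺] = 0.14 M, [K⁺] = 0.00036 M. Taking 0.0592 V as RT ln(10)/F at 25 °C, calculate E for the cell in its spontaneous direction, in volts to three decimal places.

NO₃⁻/NO is the cathode (higher E°), K⁺/K the anode: E°cell = +0.97 − (-2.94) = +3.91 V, n = 3.
Overall: NO₃⁻(aq) + 4 H⁺(aq) + 3 K(s) → NO(g) + 2 H₂O(l) + 3 K⁺(aq)
Q = P(NO)·[K⁺]^3 / ([NO₃⁻]·[H⁺]^4); log Q = -7.819.
E = E° − (0.0592/n) log Q = +3.91 − (0.0592/3)(-7.819) = +4.064 V.

+4.064 V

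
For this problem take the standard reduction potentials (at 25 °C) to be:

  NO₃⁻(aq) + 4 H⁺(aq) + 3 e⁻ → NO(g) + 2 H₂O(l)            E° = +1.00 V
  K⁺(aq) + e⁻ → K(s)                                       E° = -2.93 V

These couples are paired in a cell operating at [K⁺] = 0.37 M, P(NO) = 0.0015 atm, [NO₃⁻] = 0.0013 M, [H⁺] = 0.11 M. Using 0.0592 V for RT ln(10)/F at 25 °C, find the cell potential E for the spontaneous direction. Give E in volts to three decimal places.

+3.879 V

NO₃⁻/NO is the cathode (higher E°), K⁺/K the anode: E°cell = +1.00 − (-2.93) = +3.93 V, n = 3.
Overall: NO₃⁻(aq) + 4 H⁺(aq) + 3 K(s) → NO(g) + 2 H₂O(l) + 3 K⁺(aq)
Q = P(NO)·[K⁺]^3 / ([NO₃⁻]·[H⁺]^4); log Q = 2.601.
E = E° − (0.0592/n) log Q = +3.93 − (0.0592/3)(2.601) = +3.879 V.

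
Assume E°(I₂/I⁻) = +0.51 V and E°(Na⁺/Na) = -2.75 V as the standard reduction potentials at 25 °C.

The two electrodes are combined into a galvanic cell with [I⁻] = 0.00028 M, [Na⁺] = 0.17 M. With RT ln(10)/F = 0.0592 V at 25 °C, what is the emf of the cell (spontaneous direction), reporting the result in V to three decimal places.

+3.516 V

I₂/I⁻ is the cathode (higher E°), Na⁺/Na the anode: E°cell = +0.51 − (-2.75) = +3.26 V, n = 2.
Overall: I₂(s) + 2 Na(s) → 2 I⁻(aq) + 2 Na⁺(aq)
Q = [I⁻]^2·[Na⁺]^2; log Q = -8.645.
E = E° − (0.0592/n) log Q = +3.26 − (0.0592/2)(-8.645) = +3.516 V.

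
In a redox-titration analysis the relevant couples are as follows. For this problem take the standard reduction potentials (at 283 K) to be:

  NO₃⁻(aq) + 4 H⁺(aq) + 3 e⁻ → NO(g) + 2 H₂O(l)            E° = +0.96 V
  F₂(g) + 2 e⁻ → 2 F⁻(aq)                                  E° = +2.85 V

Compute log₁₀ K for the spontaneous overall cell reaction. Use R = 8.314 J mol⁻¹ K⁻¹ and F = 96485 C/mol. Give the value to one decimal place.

202.0

Cathode: F₂/F⁻; anode: NO₃⁻/NO. E°cell = (+2.85) − (+0.96) = +1.89 V, with n = 6.
ΔG° = −nFE° = −RT ln K, so ln K = nFE°/(RT) = (6)(96485)(+1.89) / ((8.314)(283)) = 465.025.
log₁₀ K = 465.025 / ln 10 = 202.0.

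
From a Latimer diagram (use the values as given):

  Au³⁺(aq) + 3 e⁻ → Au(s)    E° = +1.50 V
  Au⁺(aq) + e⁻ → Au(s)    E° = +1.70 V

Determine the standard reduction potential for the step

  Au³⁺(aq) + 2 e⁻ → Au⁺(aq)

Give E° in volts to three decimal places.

+1.400 V

Sequential free energies add, so n₃E°₃ = n₁E°₁ + n₂E°₂.
With n₃ = 3, and the known step contributing 1×(+1.70) V, the unknown satisfies 2·E° = 3×(+1.50) − 1×(+1.70) = +2.800.
E° = +2.800 / 2 = +1.400 V.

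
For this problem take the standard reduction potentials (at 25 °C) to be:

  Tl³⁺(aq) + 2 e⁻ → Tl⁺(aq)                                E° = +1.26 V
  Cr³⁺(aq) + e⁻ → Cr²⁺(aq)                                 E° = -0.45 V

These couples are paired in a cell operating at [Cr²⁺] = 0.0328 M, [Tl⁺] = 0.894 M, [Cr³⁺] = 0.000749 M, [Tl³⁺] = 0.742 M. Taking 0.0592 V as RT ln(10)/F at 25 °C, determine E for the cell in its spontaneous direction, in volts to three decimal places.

+1.805 V

Tl³⁺/Tl⁺ is the cathode (higher E°), Cr³⁺/Cr²⁺ the anode: E°cell = +1.26 − (-0.45) = +1.71 V, n = 2.
Overall: Tl³⁺(aq) + 2 Cr²⁺(aq) → Tl⁺(aq) + 2 Cr³⁺(aq)
Q = [Tl⁺]·[Cr³⁺]^2 / ([Tl³⁺]·[Cr²⁺]^2); log Q = -3.202.
E = E° − (0.0592/n) log Q = +1.71 − (0.0592/2)(-3.202) = +1.805 V.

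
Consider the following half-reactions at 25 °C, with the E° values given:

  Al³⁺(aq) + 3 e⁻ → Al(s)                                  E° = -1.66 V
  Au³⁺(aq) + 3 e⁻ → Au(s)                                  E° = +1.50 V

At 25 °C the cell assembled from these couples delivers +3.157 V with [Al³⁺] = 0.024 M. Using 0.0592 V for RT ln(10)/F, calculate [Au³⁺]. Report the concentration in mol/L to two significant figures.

Au³⁺/Au is the cathode, Al³⁺/Al the anode: E°cell = +3.16 V, n = 3.
Overall reaction: Au³⁺(aq) + Al(s) → Au(s) + Al³⁺(aq); Q = [Al³⁺]^1/[Au³⁺]^1.
From E = E° − (0.0592/n) log Q: log Q = (E° − E)·n/0.0592 = (+3.16 − (+3.157))·3/0.0592 = 0.1520.
So 1·log[Au³⁺] = 1·log(0.024) − log Q = -1.6198 − (0.1520) = -1.7718; [Au³⁺] = 10^(-1.7718) ≈ 0.017 M.

0.017 M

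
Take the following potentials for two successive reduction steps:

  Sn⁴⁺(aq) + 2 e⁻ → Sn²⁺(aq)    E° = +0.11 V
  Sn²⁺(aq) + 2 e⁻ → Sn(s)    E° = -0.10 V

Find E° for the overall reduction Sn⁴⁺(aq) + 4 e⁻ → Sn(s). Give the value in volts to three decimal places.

+0.005 V

Adding the free-energy changes (−nFE°) of the two steps gives −n₃FE°₃ = −n₁FE°₁ − n₂FE°₂.
E°₃ = (2×+0.11 + 2×-0.10) / 4 = (+0.020) / 4 = +0.005 V.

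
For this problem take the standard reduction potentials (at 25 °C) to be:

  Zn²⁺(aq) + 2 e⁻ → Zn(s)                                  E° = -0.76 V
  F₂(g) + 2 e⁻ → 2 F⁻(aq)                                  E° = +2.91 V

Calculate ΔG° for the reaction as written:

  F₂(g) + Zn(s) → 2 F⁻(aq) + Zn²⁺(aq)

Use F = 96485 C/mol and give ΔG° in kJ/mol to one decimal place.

-708.2 kJ/mol

As written, F₂/F⁻ is reduced (cathode) and Zn²⁺/Zn is oxidised (anode), so E°cell = (+2.91) − (-0.76) = +3.67 V.
Balancing electrons gives n = 2.
ΔG° = −nFE° = −(2)(96485)(+3.67) = -708,200 J = -708.2 kJ/mol.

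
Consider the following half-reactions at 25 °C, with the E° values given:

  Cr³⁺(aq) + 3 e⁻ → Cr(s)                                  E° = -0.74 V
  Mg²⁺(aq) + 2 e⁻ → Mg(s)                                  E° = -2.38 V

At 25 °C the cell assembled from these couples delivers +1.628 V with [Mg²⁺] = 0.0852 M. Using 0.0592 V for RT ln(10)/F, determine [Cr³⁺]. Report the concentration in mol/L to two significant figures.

Cr³⁺/Cr is the cathode, Mg²⁺/Mg the anode: E°cell = +1.64 V, n = 6.
Overall reaction: 2 Cr³⁺(aq) + 3 Mg(s) → 2 Cr(s) + 3 Mg²⁺(aq); Q = [Mg²⁺]^3/[Cr³⁺]^2.
From E = E° − (0.0592/n) log Q: log Q = (E° − E)·n/0.0592 = (+1.64 − (+1.628))·6/0.0592 = 1.2162.
So 2·log[Cr³⁺] = 3·log(0.0852) − log Q = -3.2087 − (1.2162) = -4.4249; log[Cr³⁺] = -4.4249 / 2 = -2.2125; [Cr³⁺] = 10^(-2.2125) ≈ 0.0061 M.

0.0061 M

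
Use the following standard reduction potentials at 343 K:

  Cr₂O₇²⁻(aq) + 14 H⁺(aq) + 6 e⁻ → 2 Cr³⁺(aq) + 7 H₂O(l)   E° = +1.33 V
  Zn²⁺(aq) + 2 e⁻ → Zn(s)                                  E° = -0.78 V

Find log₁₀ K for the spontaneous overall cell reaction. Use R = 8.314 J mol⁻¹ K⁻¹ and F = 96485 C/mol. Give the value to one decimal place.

186.0

Cathode: Cr₂O₇²⁻/Cr³⁺; anode: Zn²⁺/Zn. E°cell = (+1.33) − (-0.78) = +2.11 V, with n = 6.
ΔG° = −nFE° = −RT ln K, so ln K = nFE°/(RT) = (6)(96485)(+2.11) / ((8.314)(343)) = 428.341.
log₁₀ K = 428.341 / ln 10 = 186.0.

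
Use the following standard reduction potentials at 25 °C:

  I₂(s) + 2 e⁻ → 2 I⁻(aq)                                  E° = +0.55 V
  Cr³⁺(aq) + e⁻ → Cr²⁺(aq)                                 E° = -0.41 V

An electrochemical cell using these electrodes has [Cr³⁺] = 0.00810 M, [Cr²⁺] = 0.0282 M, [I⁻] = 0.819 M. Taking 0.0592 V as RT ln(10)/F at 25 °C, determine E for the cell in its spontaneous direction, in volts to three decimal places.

+0.997 V

I₂/I⁻ is the cathode (higher E°), Cr³⁺/Cr²⁺ the anode: E°cell = +0.55 − (-0.41) = +0.96 V, n = 2.
Overall: I₂(s) + 2 Cr²⁺(aq) → 2 I⁻(aq) + 2 Cr³⁺(aq)
Q = [I⁻]^2·[Cr³⁺]^2 / ([Cr²⁺]^2); log Q = -1.257.
E = E° − (0.0592/n) log Q = +0.96 − (0.0592/2)(-1.257) = +0.997 V.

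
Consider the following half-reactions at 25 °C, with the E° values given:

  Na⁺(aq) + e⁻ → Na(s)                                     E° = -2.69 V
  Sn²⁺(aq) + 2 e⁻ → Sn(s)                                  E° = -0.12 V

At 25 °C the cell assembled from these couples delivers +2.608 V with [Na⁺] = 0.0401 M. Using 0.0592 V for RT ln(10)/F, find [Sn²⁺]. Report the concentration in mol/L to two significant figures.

Sn²⁺/Sn is the cathode, Na⁺/Na the anode: E°cell = +2.57 V, n = 2.
Overall reaction: Sn²⁺(aq) + 2 Na(s) → Sn(s) + 2 Na⁺(aq); Q = [Na⁺]^2/[Sn²⁺]^1.
From E = E° − (0.0592/n) log Q: log Q = (E° − E)·n/0.0592 = (+2.57 − (+2.608))·2/0.0592 = -1.2838.
So 1·log[Sn²⁺] = 2·log(0.0401) − log Q = -2.7937 − (-1.2838) = -1.5099; [Sn²⁺] = 10^(-1.5099) ≈ 0.031 M.

0.031 M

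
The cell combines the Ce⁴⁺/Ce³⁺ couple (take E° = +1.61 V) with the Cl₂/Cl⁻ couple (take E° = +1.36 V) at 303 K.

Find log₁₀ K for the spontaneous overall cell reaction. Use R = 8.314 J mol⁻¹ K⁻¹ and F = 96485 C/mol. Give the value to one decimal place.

8.3

Cathode: Ce⁴⁺/Ce³⁺; anode: Cl₂/Cl⁻. E°cell = (+1.61) − (+1.36) = +0.25 V, with n = 2.
ΔG° = −nFE° = −RT ln K, so ln K = nFE°/(RT) = (2)(96485)(+0.25) / ((8.314)(303)) = 19.150.
log₁₀ K = 19.150 / ln 10 = 8.3.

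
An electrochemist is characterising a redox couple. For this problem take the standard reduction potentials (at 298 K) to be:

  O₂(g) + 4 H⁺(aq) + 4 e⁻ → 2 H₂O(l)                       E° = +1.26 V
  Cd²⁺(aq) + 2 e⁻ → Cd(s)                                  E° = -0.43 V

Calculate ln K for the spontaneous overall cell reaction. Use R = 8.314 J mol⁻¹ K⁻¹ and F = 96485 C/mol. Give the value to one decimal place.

Cathode: O₂/H₂O; anode: Cd²⁺/Cd. E°cell = (+1.26) − (-0.43) = +1.69 V, with n = 4.
ΔG° = −nFE° = −RT ln K, so ln K = nFE°/(RT) = (4)(96485)(+1.69) / ((8.314)(298)) = 263.257.

263.3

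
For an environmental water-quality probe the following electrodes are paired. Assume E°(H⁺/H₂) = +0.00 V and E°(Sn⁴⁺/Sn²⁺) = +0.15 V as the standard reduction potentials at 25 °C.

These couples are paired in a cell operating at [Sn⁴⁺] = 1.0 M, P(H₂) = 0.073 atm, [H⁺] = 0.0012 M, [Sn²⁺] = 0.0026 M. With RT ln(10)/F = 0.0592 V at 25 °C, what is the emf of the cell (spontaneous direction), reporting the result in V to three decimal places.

Sn⁴⁺/Sn²⁺ is the cathode (higher E°), H⁺/H₂ the anode: E°cell = +0.15 − (+0.00) = +0.15 V, n = 2.
Overall: Sn⁴⁺(aq) + H₂(g) → Sn²⁺(aq) + 2 H⁺(aq)
Q = [Sn²⁺]·[H⁺]^2 / ([Sn⁴⁺]·P(H₂)); log Q = -7.290.
E = E° − (0.0592/n) log Q = +0.15 − (0.0592/2)(-7.290) = +0.366 V.

+0.366 V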